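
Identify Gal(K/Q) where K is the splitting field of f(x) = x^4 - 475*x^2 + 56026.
Gal(K/Q) = V_4 (Klein four-group, Z/2Z × Z/2Z)

f factors as (x^2 - 257)(x^2 - 218), so the splitting field is K = Q(sqrt(257), sqrt(218)). The elements 257, 218, 56026 are all non-squares in Q, so sqrt(257) and sqrt(218) generate independent quadratic extensions. Thus [K:Q] = 4 and Gal(K/Q) is generated by the two order-2 automorphisms sqrt(257) ↦ -sqrt(257) and sqrt(218) ↦ -sqrt(218), giving V_4.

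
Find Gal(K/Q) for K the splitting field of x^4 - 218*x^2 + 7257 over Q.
Gal(K/Q) = V_4 (Klein four-group, Z/2Z × Z/2Z)

f factors as (x^2 - 41)(x^2 - 177), so the splitting field is K = Q(sqrt(41), sqrt(177)). The elements 41, 177, 7257 are all non-squares in Q, so sqrt(41) and sqrt(177) generate independent quadratic extensions. Thus [K:Q] = 4 and Gal(K/Q) is generated by the two order-2 automorphisms sqrt(41) ↦ -sqrt(41) and sqrt(177) ↦ -sqrt(177), giving V_4.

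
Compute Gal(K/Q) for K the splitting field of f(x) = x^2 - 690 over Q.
Gal(K/Q) = Z/2Z (cyclic of order 2)

x^2 - 690 is irreducible over Q since 690 is not a rational square. The splitting field Q(sqrt(690)) has degree 2 over Q, and its unique nontrivial automorphism is sqrt(690) ↦ -sqrt(690). Hence Gal(Q(sqrt(690))/Q) = Z/2Z.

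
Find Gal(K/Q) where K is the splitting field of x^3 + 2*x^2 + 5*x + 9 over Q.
Gal(K/Q) = S_3 (symmetric group of order 6)

Compute the discriminant of x^3 + (2)*x^2 + (5)*x + (9): Δ = -1255. Since Δ is not a rational square, the Galois group is not contained in A_3; it must be the full S_3 (irreducibility of the cubic rules out anything smaller).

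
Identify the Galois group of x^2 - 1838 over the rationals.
Gal(K/Q) = Z/2Z (cyclic of order 2)

x^2 - 1838 is irreducible over Q since 1838 is not a rational square. The splitting field Q(sqrt(1838)) has degree 2 over Q, and its unique nontrivial automorphism is sqrt(1838) ↦ -sqrt(1838). Hence Gal(Q(sqrt(1838))/Q) = Z/2Z.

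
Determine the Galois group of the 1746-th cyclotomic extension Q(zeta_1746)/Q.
|Gal(Q(zeta_1746)/Q)| = phi(1746) = 576; group ≅ (Z/1746Z)^* ≅ Z/6Z × Z/96Z

The n-th cyclotomic polynomial Φ_1746(x) is the minimal polynomial of zeta_1746 over Q and has degree phi(1746) = 576. So Q(zeta_1746) is a degree-576 Galois extension with Galois group (Z/1746Z)^*. By CRT, (Z/1746Z)^* ≅ (Z/2Z)^* × (Z/9Z)^* × (Z/97Z)^*. Each prime-power unit group is (Z/2Z)^* ≅ trivial group (order 1); (Z/9Z)^* ≅ Z/6Z; (Z/97Z)^* ≅ Z/96Z. Hence Gal(Q(zeta_1746)/Q) ≅ Z/6Z × Z/96Z.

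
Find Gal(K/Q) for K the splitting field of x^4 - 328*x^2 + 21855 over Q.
Gal(K/Q) = V_4 (Klein four-group, Z/2Z × Z/2Z)

f factors as (x^2 - 235)(x^2 - 93), so the splitting field is K = Q(sqrt(235), sqrt(93)). The elements 235, 93, 21855 are all non-squares in Q, so sqrt(235) and sqrt(93) generate independent quadratic extensions. Thus [K:Q] = 4 and Gal(K/Q) is generated by the two order-2 automorphisms sqrt(235) ↦ -sqrt(235) and sqrt(93) ↦ -sqrt(93), giving V_4.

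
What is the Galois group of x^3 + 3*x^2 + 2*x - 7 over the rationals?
Gal(K/Q) = S_3 (symmetric group of order 6)

Compute the discriminant of x^3 + (3)*x^2 + (2)*x + (-7): Δ = -1319. Since Δ is not a rational square, the Galois group is not contained in A_3; it must be the full S_3 (irreducibility of the cubic rules out anything smaller).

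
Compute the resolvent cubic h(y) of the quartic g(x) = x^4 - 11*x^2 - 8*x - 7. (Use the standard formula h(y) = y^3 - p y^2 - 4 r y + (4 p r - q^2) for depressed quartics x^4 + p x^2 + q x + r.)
h(y) = y^3 + 11*y^2 + 28*y + 244

Identify coefficients: p = -11, q = -8, r = -7.
Plug into h(y) = y^3 - p y^2 - 4 r y + (4 p r - q^2):
  h(y) = y^3 - (-11) y^2 - 4*(-7) y + (4*(-11)*(-7) - (-8)^2)
       = y^3 + (11) y^2 + (28) y + (244).
Simplifying: h(y) = y^3 + 11*y^2 + 28*y + 244.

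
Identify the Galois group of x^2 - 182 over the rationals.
Gal(K/Q) = Z/2Z (cyclic of order 2)

x^2 - 182 is irreducible over Q since 182 is not a rational square. The splitting field Q(sqrt(182)) has degree 2 over Q, and its unique nontrivial automorphism is sqrt(182) ↦ -sqrt(182). Hence Gal(Q(sqrt(182))/Q) = Z/2Z.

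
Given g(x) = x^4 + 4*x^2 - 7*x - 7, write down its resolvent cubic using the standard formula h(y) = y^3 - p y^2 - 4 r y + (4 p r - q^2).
h(y) = y^3 - 4*y^2 + 28*y - 161

Identify coefficients: p = 4, q = -7, r = -7.
Plug into h(y) = y^3 - p y^2 - 4 r y + (4 p r - q^2):
  h(y) = y^3 - (4) y^2 - 4*(-7) y + (4*(4)*(-7) - (-7)^2)
       = y^3 + (-4) y^2 + (28) y + (-161).
Simplifying: h(y) = y^3 - 4*y^2 + 28*y - 161.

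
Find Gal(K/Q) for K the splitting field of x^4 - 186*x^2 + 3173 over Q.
Gal(K/Q) = V_4 (Klein four-group, Z/2Z × Z/2Z)

f factors as (x^2 - 19)(x^2 - 167), so the splitting field is K = Q(sqrt(19), sqrt(167)). The elements 19, 167, 3173 are all non-squares in Q, so sqrt(19) and sqrt(167) generate independent quadratic extensions. Thus [K:Q] = 4 and Gal(K/Q) is generated by the two order-2 automorphisms sqrt(19) ↦ -sqrt(19) and sqrt(167) ↦ -sqrt(167), giving V_4.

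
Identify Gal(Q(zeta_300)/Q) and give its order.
|Gal(Q(zeta_300)/Q)| = phi(300) = 80; group ≅ (Z/300Z)^* ≅ Z/2Z × Z/2Z × Z/20Z

The n-th cyclotomic polynomial Φ_300(x) is the minimal polynomial of zeta_300 over Q and has degree phi(300) = 80. So Q(zeta_300) is a degree-80 Galois extension with Galois group (Z/300Z)^*. By CRT, (Z/300Z)^* ≅ (Z/4Z)^* × (Z/3Z)^* × (Z/25Z)^*. Each prime-power unit group is (Z/4Z)^* ≅ Z/2Z; (Z/3Z)^* ≅ Z/2Z; (Z/25Z)^* ≅ Z/20Z. Hence Gal(Q(zeta_300)/Q) ≅ Z/2Z × Z/2Z × Z/20Z.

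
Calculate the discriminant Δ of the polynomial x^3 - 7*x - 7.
Δ = 49

For x^3 + a x^2 + b x + c the discriminant is Δ = 18 a b c - 4 a^3 c + a^2 b^2 - 4 b^3 - 27 c^2.
Plug a = 0, b = -7, c = -7:
  18*(0)*(-7)*(-7) - 4*(0)^3*(-7) + (0)^2*(-7)^2 - 4*(-7)^3 - 27*(-7)^2
  = 0 + (0) + 0 + (1372) + (-1323)
  = 49.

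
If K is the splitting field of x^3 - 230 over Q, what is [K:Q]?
[K:Q] = 6

x^3 - 230 has one real root r = 230^(1/3) and two complex roots r*zeta_3, r*zeta_3^2 where zeta_3 = e^(2*pi*i/3). The splitting field is Q(r, zeta_3). [Q(r):Q] = 3 and [Q(zeta_3):Q] = 2 with gcd = 1, so [Q(r, zeta_3):Q] = 3 * 2 = 6.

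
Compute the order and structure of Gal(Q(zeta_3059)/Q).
|Gal(Q(zeta_3059)/Q)| = phi(3059) = 2376; group ≅ (Z/3059Z)^* ≅ Z/6Z × Z/18Z × Z/22Z

The n-th cyclotomic polynomial Φ_3059(x) is the minimal polynomial of zeta_3059 over Q and has degree phi(3059) = 2376. So Q(zeta_3059) is a degree-2376 Galois extension with Galois group (Z/3059Z)^*. By CRT, (Z/3059Z)^* ≅ (Z/7Z)^* × (Z/19Z)^* × (Z/23Z)^*. Each prime-power unit group is (Z/7Z)^* ≅ Z/6Z; (Z/19Z)^* ≅ Z/18Z; (Z/23Z)^* ≅ Z/22Z. Hence Gal(Q(zeta_3059)/Q) ≅ Z/6Z × Z/18Z × Z/22Z.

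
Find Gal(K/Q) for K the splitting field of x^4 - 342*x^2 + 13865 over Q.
Gal(K/Q) = V_4 (Klein four-group, Z/2Z × Z/2Z)

f factors as (x^2 - 295)(x^2 - 47), so the splitting field is K = Q(sqrt(295), sqrt(47)). The elements 295, 47, 13865 are all non-squares in Q, so sqrt(295) and sqrt(47) generate independent quadratic extensions. Thus [K:Q] = 4 and Gal(K/Q) is generated by the two order-2 automorphisms sqrt(295) ↦ -sqrt(295) and sqrt(47) ↦ -sqrt(47), giving V_4.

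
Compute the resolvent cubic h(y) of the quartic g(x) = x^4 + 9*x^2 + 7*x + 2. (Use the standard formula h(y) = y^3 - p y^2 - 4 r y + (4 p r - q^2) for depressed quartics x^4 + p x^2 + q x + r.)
h(y) = y^3 - 9*y^2 - 8*y + 23

Identify coefficients: p = 9, q = 7, r = 2.
Plug into h(y) = y^3 - p y^2 - 4 r y + (4 p r - q^2):
  h(y) = y^3 - (9) y^2 - 4*(2) y + (4*(9)*(2) - (7)^2)
       = y^3 + (-9) y^2 + (-8) y + (23).
Simplifying: h(y) = y^3 - 9*y^2 - 8*y + 23.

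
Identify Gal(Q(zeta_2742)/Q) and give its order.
|Gal(Q(zeta_2742)/Q)| = phi(2742) = 912; group ≅ (Z/2742Z)^* ≅ Z/2Z × Z/456Z

The n-th cyclotomic polynomial Φ_2742(x) is the minimal polynomial of zeta_2742 over Q and has degree phi(2742) = 912. So Q(zeta_2742) is a degree-912 Galois extension with Galois group (Z/2742Z)^*. By CRT, (Z/2742Z)^* ≅ (Z/2Z)^* × (Z/3Z)^* × (Z/457Z)^*. Each prime-power unit group is (Z/2Z)^* ≅ trivial group (order 1); (Z/3Z)^* ≅ Z/2Z; (Z/457Z)^* ≅ Z/456Z. Hence Gal(Q(zeta_2742)/Q) ≅ Z/2Z × Z/456Z.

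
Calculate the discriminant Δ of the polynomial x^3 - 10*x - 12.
Δ = 112

For a depressed cubic x^3 + p x + q the discriminant is Δ = -4 p^3 - 27 q^2 = -4*(-10)^3 - 27*(-12)^2 = 4000 - 3888 = 112.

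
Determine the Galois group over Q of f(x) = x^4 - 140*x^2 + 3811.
Gal(K/Q) = V_4 (Klein four-group, Z/2Z × Z/2Z)

f factors as (x^2 - 103)(x^2 - 37), so the splitting field is K = Q(sqrt(103), sqrt(37)). The elements 103, 37, 3811 are all non-squares in Q, so sqrt(103) and sqrt(37) generate independent quadratic extensions. Thus [K:Q] = 4 and Gal(K/Q) is generated by the two order-2 automorphisms sqrt(103) ↦ -sqrt(103) and sqrt(37) ↦ -sqrt(37), giving V_4.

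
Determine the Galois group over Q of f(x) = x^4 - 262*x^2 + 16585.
Gal(K/Q) = V_4 (Klein four-group, Z/2Z × Z/2Z)

f factors as (x^2 - 155)(x^2 - 107), so the splitting field is K = Q(sqrt(155), sqrt(107)). The elements 155, 107, 16585 are all non-squares in Q, so sqrt(155) and sqrt(107) generate independent quadratic extensions. Thus [K:Q] = 4 and Gal(K/Q) is generated by the two order-2 automorphisms sqrt(155) ↦ -sqrt(155) and sqrt(107) ↦ -sqrt(107), giving V_4.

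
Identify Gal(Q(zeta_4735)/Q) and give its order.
|Gal(Q(zeta_4735)/Q)| = phi(4735) = 3784; group ≅ (Z/4735Z)^* ≅ Z/4Z × Z/946Z

The n-th cyclotomic polynomial Φ_4735(x) is the minimal polynomial of zeta_4735 over Q and has degree phi(4735) = 3784. So Q(zeta_4735) is a degree-3784 Galois extension with Galois group (Z/4735Z)^*. By CRT, (Z/4735Z)^* ≅ (Z/5Z)^* × (Z/947Z)^*. Each prime-power unit group is (Z/5Z)^* ≅ Z/4Z; (Z/947Z)^* ≅ Z/946Z. Hence Gal(Q(zeta_4735)/Q) ≅ Z/4Z × Z/946Z.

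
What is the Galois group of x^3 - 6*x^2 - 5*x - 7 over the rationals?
Gal(K/Q) = S_3 (symmetric group of order 6)

Compute the discriminant of x^3 + (-6)*x^2 + (-5)*x + (-7): Δ = -9751. Since Δ is not a rational square, the Galois group is not contained in A_3; it must be the full S_3 (irreducibility of the cubic rules out anything smaller).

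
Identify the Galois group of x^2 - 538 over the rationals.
Gal(K/Q) = Z/2Z (cyclic of order 2)

x^2 - 538 is irreducible over Q since 538 is not a rational square. The splitting field Q(sqrt(538)) has degree 2 over Q, and its unique nontrivial automorphism is sqrt(538) ↦ -sqrt(538). Hence Gal(Q(sqrt(538))/Q) = Z/2Z.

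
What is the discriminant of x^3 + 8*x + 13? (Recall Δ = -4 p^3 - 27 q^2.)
Δ = -6611

For a depressed cubic x^3 + p x + q the discriminant is Δ = -4 p^3 - 27 q^2 = -4*(8)^3 - 27*(13)^2 = -2048 - 4563 = -6611.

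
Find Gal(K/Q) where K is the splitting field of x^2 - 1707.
Gal(K/Q) = Z/2Z (cyclic of order 2)

x^2 - 1707 is irreducible over Q since 1707 is not a rational square. The splitting field Q(sqrt(1707)) has degree 2 over Q, and its unique nontrivial automorphism is sqrt(1707) ↦ -sqrt(1707). Hence Gal(Q(sqrt(1707))/Q) = Z/2Z.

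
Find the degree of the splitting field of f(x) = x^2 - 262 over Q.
[K:Q] = 2

The polynomial x^2 - 262 is irreducible over Q since 262 is not a perfect square. Its splitting field is Q(sqrt(262)), which has degree 2 over Q.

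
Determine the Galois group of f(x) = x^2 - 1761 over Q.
Gal(K/Q) = Z/2Z (cyclic of order 2)

x^2 - 1761 is irreducible over Q since 1761 is not a rational square. The splitting field Q(sqrt(1761)) has degree 2 over Q, and its unique nontrivial automorphism is sqrt(1761) ↦ -sqrt(1761). Hence Gal(Q(sqrt(1761))/Q) = Z/2Z.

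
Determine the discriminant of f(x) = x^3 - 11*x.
Δ = 5324

For a depressed cubic x^3 + p x + q the discriminant is Δ = -4 p^3 - 27 q^2 = -4*(-11)^3 - 27*(0)^2 = 5324 - 0 = 5324.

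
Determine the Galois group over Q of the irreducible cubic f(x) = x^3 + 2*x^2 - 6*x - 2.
Gal(K/Q) = S_3 (symmetric group of order 6)

Compute the discriminant of x^3 + (2)*x^2 + (-6)*x + (-2): Δ = 1396. Since Δ is not a rational square, the Galois group is not contained in A_3; it must be the full S_3 (irreducibility of the cubic rules out anything smaller).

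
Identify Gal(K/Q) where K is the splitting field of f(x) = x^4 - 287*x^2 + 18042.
Gal(K/Q) = V_4 (Klein four-group, Z/2Z × Z/2Z)

f factors as (x^2 - 194)(x^2 - 93), so the splitting field is K = Q(sqrt(194), sqrt(93)). The elements 194, 93, 18042 are all non-squares in Q, so sqrt(194) and sqrt(93) generate independent quadratic extensions. Thus [K:Q] = 4 and Gal(K/Q) is generated by the two order-2 automorphisms sqrt(194) ↦ -sqrt(194) and sqrt(93) ↦ -sqrt(93), giving V_4.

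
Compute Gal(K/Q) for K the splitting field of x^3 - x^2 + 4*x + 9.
Gal(K/Q) = S_3 (symmetric group of order 6)

Compute the discriminant of x^3 + (-1)*x^2 + (4)*x + (9): Δ = -3039. Since Δ is not a rational square, the Galois group is not contained in A_3; it must be the full S_3 (irreducibility of the cubic rules out anything smaller).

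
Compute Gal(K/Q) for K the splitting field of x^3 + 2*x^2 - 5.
Gal(K/Q) = S_3 (symmetric group of order 6)

Compute the discriminant of x^3 + (2)*x^2 + (0)*x + (-5): Δ = -515. Since Δ is not a rational square, the Galois group is not contained in A_3; it must be the full S_3 (irreducibility of the cubic rules out anything smaller).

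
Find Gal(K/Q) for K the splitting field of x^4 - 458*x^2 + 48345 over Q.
Gal(K/Q) = V_4 (Klein four-group, Z/2Z × Z/2Z)

f factors as (x^2 - 293)(x^2 - 165), so the splitting field is K = Q(sqrt(293), sqrt(165)). The elements 293, 165, 48345 are all non-squares in Q, so sqrt(293) and sqrt(165) generate independent quadratic extensions. Thus [K:Q] = 4 and Gal(K/Q) is generated by the two order-2 automorphisms sqrt(293) ↦ -sqrt(293) and sqrt(165) ↦ -sqrt(165), giving V_4.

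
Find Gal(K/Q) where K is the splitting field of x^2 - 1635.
Gal(K/Q) = Z/2Z (cyclic of order 2)

x^2 - 1635 is irreducible over Q since 1635 is not a rational square. The splitting field Q(sqrt(1635)) has degree 2 over Q, and its unique nontrivial automorphism is sqrt(1635) ↦ -sqrt(1635). Hence Gal(Q(sqrt(1635))/Q) = Z/2Z.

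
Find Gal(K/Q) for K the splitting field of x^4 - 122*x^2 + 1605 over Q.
Gal(K/Q) = V_4 (Klein four-group, Z/2Z × Z/2Z)

f factors as (x^2 - 15)(x^2 - 107), so the splitting field is K = Q(sqrt(15), sqrt(107)). The elements 15, 107, 1605 are all non-squares in Q, so sqrt(15) and sqrt(107) generate independent quadratic extensions. Thus [K:Q] = 4 and Gal(K/Q) is generated by the two order-2 automorphisms sqrt(15) ↦ -sqrt(15) and sqrt(107) ↦ -sqrt(107), giving V_4.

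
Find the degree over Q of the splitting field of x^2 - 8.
[K:Q] = 2

The discriminant of x^2 + (0)*x + (-8) is b^2 - 4c = 0 - (-32) = 32. Since 32 is not a perfect square in Q, the polynomial is irreducible over Q. Its two roots generate a degree-2 extension, so [K:Q] = 2.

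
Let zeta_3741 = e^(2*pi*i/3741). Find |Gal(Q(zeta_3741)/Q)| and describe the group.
|Gal(Q(zeta_3741)/Q)| = phi(3741) = 2352; group ≅ (Z/3741Z)^* ≅ Z/2Z × Z/28Z × Z/42Z

The n-th cyclotomic polynomial Φ_3741(x) is the minimal polynomial of zeta_3741 over Q and has degree phi(3741) = 2352. So Q(zeta_3741) is a degree-2352 Galois extension with Galois group (Z/3741Z)^*. By CRT, (Z/3741Z)^* ≅ (Z/3Z)^* × (Z/29Z)^* × (Z/43Z)^*. Each prime-power unit group is (Z/3Z)^* ≅ Z/2Z; (Z/29Z)^* ≅ Z/28Z; (Z/43Z)^* ≅ Z/42Z. Hence Gal(Q(zeta_3741)/Q) ≅ Z/2Z × Z/28Z × Z/42Z.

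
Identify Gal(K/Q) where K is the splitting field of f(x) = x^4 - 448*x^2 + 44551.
Gal(K/Q) = V_4 (Klein four-group, Z/2Z × Z/2Z)

f factors as (x^2 - 299)(x^2 - 149), so the splitting field is K = Q(sqrt(299), sqrt(149)). The elements 299, 149, 44551 are all non-squares in Q, so sqrt(299) and sqrt(149) generate independent quadratic extensions. Thus [K:Q] = 4 and Gal(K/Q) is generated by the two order-2 automorphisms sqrt(299) ↦ -sqrt(299) and sqrt(149) ↦ -sqrt(149), giving V_4.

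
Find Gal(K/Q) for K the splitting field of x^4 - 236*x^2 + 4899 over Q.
Gal(K/Q) = V_4 (Klein four-group, Z/2Z × Z/2Z)

f factors as (x^2 - 23)(x^2 - 213), so the splitting field is K = Q(sqrt(23), sqrt(213)). The elements 23, 213, 4899 are all non-squares in Q, so sqrt(23) and sqrt(213) generate independent quadratic extensions. Thus [K:Q] = 4 and Gal(K/Q) is generated by the two order-2 automorphisms sqrt(23) ↦ -sqrt(23) and sqrt(213) ↦ -sqrt(213), giving V_4.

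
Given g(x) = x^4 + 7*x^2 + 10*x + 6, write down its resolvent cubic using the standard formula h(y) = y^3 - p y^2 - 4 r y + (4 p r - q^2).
h(y) = y^3 - 7*y^2 - 24*y + 68

Identify coefficients: p = 7, q = 10, r = 6.
Plug into h(y) = y^3 - p y^2 - 4 r y + (4 p r - q^2):
  h(y) = y^3 - (7) y^2 - 4*(6) y + (4*(7)*(6) - (10)^2)
       = y^3 + (-7) y^2 + (-24) y + (68).
Simplifying: h(y) = y^3 - 7*y^2 - 24*y + 68.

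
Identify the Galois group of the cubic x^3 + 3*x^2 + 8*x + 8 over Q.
Gal(K/Q) = S_3 (symmetric group of order 6)

Compute the discriminant of x^3 + (3)*x^2 + (8)*x + (8): Δ = -608. Since Δ is not a rational square, the Galois group is not contained in A_3; it must be the full S_3 (irreducibility of the cubic rules out anything smaller).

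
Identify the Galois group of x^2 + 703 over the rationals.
Gal(K/Q) = Z/2Z (cyclic of order 2)

x^2 + 703 is irreducible over Q since -703 is not a rational square. The splitting field Q(sqrt(-703)) has degree 2 over Q, and its unique nontrivial automorphism is sqrt(-703) ↦ -sqrt(-703). Hence Gal(Q(sqrt(-703))/Q) = Z/2Z.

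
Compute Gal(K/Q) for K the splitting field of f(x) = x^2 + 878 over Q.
Gal(K/Q) = Z/2Z (cyclic of order 2)

x^2 + 878 is irreducible over Q since -878 is not a rational square. The splitting field Q(sqrt(-878)) has degree 2 over Q, and its unique nontrivial automorphism is sqrt(-878) ↦ -sqrt(-878). Hence Gal(Q(sqrt(-878))/Q) = Z/2Z.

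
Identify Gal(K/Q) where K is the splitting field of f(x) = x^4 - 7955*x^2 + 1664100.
Gal(K/Q) = Z/2Z (cyclic of order 2)

f factors as (x^2 - 7740)(x^2 - 215), so the splitting field is K = Q(sqrt(7740), sqrt(215)). The squarefree part of 7740 is 215 and the squarefree part of 215 is also 215, so sqrt(7740) and sqrt(215) are both rational multiples of sqrt(215). Hence Q(sqrt(7740)) = Q(sqrt(215)) = Q(sqrt(215)), and the splitting field collapses to a single degree-2 extension with Galois group Z/2Z.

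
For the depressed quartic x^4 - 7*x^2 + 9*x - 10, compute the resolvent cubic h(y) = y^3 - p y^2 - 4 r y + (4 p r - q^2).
h(y) = y^3 + 7*y^2 + 40*y + 199

Identify coefficients: p = -7, q = 9, r = -10.
Plug into h(y) = y^3 - p y^2 - 4 r y + (4 p r - q^2):
  h(y) = y^3 - (-7) y^2 - 4*(-10) y + (4*(-7)*(-10) - (9)^2)
       = y^3 + (7) y^2 + (40) y + (199).
Simplifying: h(y) = y^3 + 7*y^2 + 40*y + 199.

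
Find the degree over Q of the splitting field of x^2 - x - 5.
[K:Q] = 2

The discriminant of x^2 + (-1)*x + (-5) is b^2 - 4c = 1 - (-20) = 21. Since 21 is not a perfect square in Q, the polynomial is irreducible over Q. Its two roots generate a degree-2 extension, so [K:Q] = 2.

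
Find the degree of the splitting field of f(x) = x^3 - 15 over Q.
[K:Q] = 6

x^3 - 15 has one real root r = 15^(1/3) and two complex roots r*zeta_3, r*zeta_3^2 where zeta_3 = e^(2*pi*i/3). The splitting field is Q(r, zeta_3). [Q(r):Q] = 3 and [Q(zeta_3):Q] = 2 with gcd = 1, so [Q(r, zeta_3):Q] = 3 * 2 = 6.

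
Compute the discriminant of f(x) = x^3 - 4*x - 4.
Δ = -176

For a depressed cubic x^3 + p x + q the discriminant is Δ = -4 p^3 - 27 q^2 = -4*(-4)^3 - 27*(-4)^2 = 256 - 432 = -176.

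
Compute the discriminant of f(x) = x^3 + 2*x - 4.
Δ = -464

For a depressed cubic x^3 + p x + q the discriminant is Δ = -4 p^3 - 27 q^2 = -4*(2)^3 - 27*(-4)^2 = -32 - 432 = -464.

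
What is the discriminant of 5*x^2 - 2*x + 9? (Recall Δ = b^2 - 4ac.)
Δ = -176

For a quadratic a x^2 + b x + c the discriminant is Δ = b^2 - 4ac = (-2)^2 - 4*(5)*(9) = 4 - (180) = -176.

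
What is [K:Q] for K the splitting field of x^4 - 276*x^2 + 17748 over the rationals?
[K:Q] = 4

f factors as (x^2 - 102)(x^2 - 174); the splitting field is K = Q(sqrt(102), sqrt(174)). Since 102, 174, and 17748 are all non-squares in Q, the three subfields Q(sqrt(102)), Q(sqrt(174)), Q(sqrt(17748)) are distinct degree-2 extensions, so [K:Q] = 4 (Klein four Galois group).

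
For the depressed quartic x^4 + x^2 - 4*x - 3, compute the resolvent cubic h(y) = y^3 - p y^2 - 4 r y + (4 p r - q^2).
h(y) = y^3 - y^2 + 12*y - 28

Identify coefficients: p = 1, q = -4, r = -3.
Plug into h(y) = y^3 - p y^2 - 4 r y + (4 p r - q^2):
  h(y) = y^3 - (1) y^2 - 4*(-3) y + (4*(1)*(-3) - (-4)^2)
       = y^3 + (-1) y^2 + (12) y + (-28).
Simplifying: h(y) = y^3 - y^2 + 12*y - 28.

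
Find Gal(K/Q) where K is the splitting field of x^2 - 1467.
Gal(K/Q) = Z/2Z (cyclic of order 2)

x^2 - 1467 is irreducible over Q since 1467 is not a rational square. The splitting field Q(sqrt(1467)) has degree 2 over Q, and its unique nontrivial automorphism is sqrt(1467) ↦ -sqrt(1467). Hence Gal(Q(sqrt(1467))/Q) = Z/2Z.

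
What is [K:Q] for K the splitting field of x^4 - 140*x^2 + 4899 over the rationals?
[K:Q] = 4

f factors as (x^2 - 69)(x^2 - 71); the splitting field is K = Q(sqrt(69), sqrt(71)). Since 69, 71, and 4899 are all non-squares in Q, the three subfields Q(sqrt(69)), Q(sqrt(71)), Q(sqrt(4899)) are distinct degree-2 extensions, so [K:Q] = 4 (Klein four Galois group).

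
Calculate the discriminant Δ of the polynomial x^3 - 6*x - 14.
Δ = -4428

For a depressed cubic x^3 + p x + q the discriminant is Δ = -4 p^3 - 27 q^2 = -4*(-6)^3 - 27*(-14)^2 = 864 - 5292 = -4428.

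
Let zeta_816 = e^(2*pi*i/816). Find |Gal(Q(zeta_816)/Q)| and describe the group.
|Gal(Q(zeta_816)/Q)| = phi(816) = 256; group ≅ (Z/816Z)^* ≅ Z/2Z × Z/2Z × Z/4Z × Z/16Z

The n-th cyclotomic polynomial Φ_816(x) is the minimal polynomial of zeta_816 over Q and has degree phi(816) = 256. So Q(zeta_816) is a degree-256 Galois extension with Galois group (Z/816Z)^*. By CRT, (Z/816Z)^* ≅ (Z/16Z)^* × (Z/3Z)^* × (Z/17Z)^*. Each prime-power unit group is (Z/16Z)^* ≅ Z/2Z × Z/4Z; (Z/3Z)^* ≅ Z/2Z; (Z/17Z)^* ≅ Z/16Z. Hence Gal(Q(zeta_816)/Q) ≅ Z/2Z × Z/2Z × Z/4Z × Z/16Z.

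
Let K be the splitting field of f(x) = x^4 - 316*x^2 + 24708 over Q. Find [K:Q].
[K:Q] = 4

f factors as (x^2 - 142)(x^2 - 174); the splitting field is K = Q(sqrt(142), sqrt(174)). Since 142, 174, and 24708 are all non-squares in Q, the three subfields Q(sqrt(142)), Q(sqrt(174)), Q(sqrt(24708)) are distinct degree-2 extensions, so [K:Q] = 4 (Klein four Galois group).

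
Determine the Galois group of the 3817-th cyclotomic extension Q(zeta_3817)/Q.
|Gal(Q(zeta_3817)/Q)| = phi(3817) = 3460; group ≅ (Z/3817Z)^* ≅ Z/10Z × Z/346Z

The n-th cyclotomic polynomial Φ_3817(x) is the minimal polynomial of zeta_3817 over Q and has degree phi(3817) = 3460. So Q(zeta_3817) is a degree-3460 Galois extension with Galois group (Z/3817Z)^*. By CRT, (Z/3817Z)^* ≅ (Z/11Z)^* × (Z/347Z)^*. Each prime-power unit group is (Z/11Z)^* ≅ Z/10Z; (Z/347Z)^* ≅ Z/346Z. Hence Gal(Q(zeta_3817)/Q) ≅ Z/10Z × Z/346Z.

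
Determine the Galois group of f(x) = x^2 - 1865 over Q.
Gal(K/Q) = Z/2Z (cyclic of order 2)

x^2 - 1865 is irreducible over Q since 1865 is not a rational square. The splitting field Q(sqrt(1865)) has degree 2 over Q, and its unique nontrivial automorphism is sqrt(1865) ↦ -sqrt(1865). Hence Gal(Q(sqrt(1865))/Q) = Z/2Z.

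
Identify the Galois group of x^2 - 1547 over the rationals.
Gal(K/Q) = Z/2Z (cyclic of order 2)

x^2 - 1547 is irreducible over Q since 1547 is not a rational square. The splitting field Q(sqrt(1547)) has degree 2 over Q, and its unique nontrivial automorphism is sqrt(1547) ↦ -sqrt(1547). Hence Gal(Q(sqrt(1547))/Q) = Z/2Z.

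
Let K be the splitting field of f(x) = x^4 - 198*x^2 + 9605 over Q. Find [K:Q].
[K:Q] = 4

f factors as (x^2 - 85)(x^2 - 113); the splitting field is K = Q(sqrt(85), sqrt(113)). Since 85, 113, and 9605 are all non-squares in Q, the three subfields Q(sqrt(85)), Q(sqrt(113)), Q(sqrt(9605)) are distinct degree-2 extensions, so [K:Q] = 4 (Klein four Galois group).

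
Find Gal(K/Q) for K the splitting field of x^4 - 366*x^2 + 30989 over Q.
Gal(K/Q) = V_4 (Klein four-group, Z/2Z × Z/2Z)

f factors as (x^2 - 133)(x^2 - 233), so the splitting field is K = Q(sqrt(133), sqrt(233)). The elements 133, 233, 30989 are all non-squares in Q, so sqrt(133) and sqrt(233) generate independent quadratic extensions. Thus [K:Q] = 4 and Gal(K/Q) is generated by the two order-2 automorphisms sqrt(133) ↦ -sqrt(133) and sqrt(233) ↦ -sqrt(233), giving V_4.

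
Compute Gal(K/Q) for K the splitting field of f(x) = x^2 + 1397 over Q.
Gal(K/Q) = Z/2Z (cyclic of order 2)

x^2 + 1397 is irreducible over Q since -1397 is not a rational square. The splitting field Q(sqrt(-1397)) has degree 2 over Q, and its unique nontrivial automorphism is sqrt(-1397) ↦ -sqrt(-1397). Hence Gal(Q(sqrt(-1397))/Q) = Z/2Z.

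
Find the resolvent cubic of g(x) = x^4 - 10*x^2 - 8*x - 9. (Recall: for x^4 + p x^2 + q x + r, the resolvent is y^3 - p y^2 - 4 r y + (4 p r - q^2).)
h(y) = y^3 + 10*y^2 + 36*y + 296

Identify coefficients: p = -10, q = -8, r = -9.
Plug into h(y) = y^3 - p y^2 - 4 r y + (4 p r - q^2):
  h(y) = y^3 - (-10) y^2 - 4*(-9) y + (4*(-10)*(-9) - (-8)^2)
       = y^3 + (10) y^2 + (36) y + (296).
Simplifying: h(y) = y^3 + 10*y^2 + 36*y + 296.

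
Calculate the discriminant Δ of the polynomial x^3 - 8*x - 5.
Δ = 1373

For x^3 + a x^2 + b x + c the discriminant is Δ = 18 a b c - 4 a^3 c + a^2 b^2 - 4 b^3 - 27 c^2.
Plug a = 0, b = -8, c = -5:
  18*(0)*(-8)*(-5) - 4*(0)^3*(-5) + (0)^2*(-8)^2 - 4*(-8)^3 - 27*(-5)^2
  = 0 + (0) + 0 + (2048) + (-675)
  = 1373.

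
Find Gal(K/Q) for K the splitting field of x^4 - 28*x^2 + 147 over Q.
Gal(K/Q) = V_4 (Klein four-group, Z/2Z × Z/2Z)

f factors as (x^2 - 21)(x^2 - 7), so the splitting field is K = Q(sqrt(21), sqrt(7)). The elements 21, 7, 147 are all non-squares in Q, so sqrt(21) and sqrt(7) generate independent quadratic extensions. Thus [K:Q] = 4 and Gal(K/Q) is generated by the two order-2 automorphisms sqrt(21) ↦ -sqrt(21) and sqrt(7) ↦ -sqrt(7), giving V_4.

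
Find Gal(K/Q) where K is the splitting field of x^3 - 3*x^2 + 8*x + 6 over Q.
Gal(K/Q) = S_3 (symmetric group of order 6)

Compute the discriminant of x^3 + (-3)*x^2 + (8)*x + (6): Δ = -4388. Since Δ is not a rational square, the Galois group is not contained in A_3; it must be the full S_3 (irreducibility of the cubic rules out anything smaller).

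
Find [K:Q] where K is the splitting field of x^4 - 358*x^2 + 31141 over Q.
[K:Q] = 4

f factors as (x^2 - 149)(x^2 - 209); the splitting field is K = Q(sqrt(149), sqrt(209)). Since 149, 209, and 31141 are all non-squares in Q, the three subfields Q(sqrt(149)), Q(sqrt(209)), Q(sqrt(31141)) are distinct degree-2 extensions, so [K:Q] = 4 (Klein four Galois group).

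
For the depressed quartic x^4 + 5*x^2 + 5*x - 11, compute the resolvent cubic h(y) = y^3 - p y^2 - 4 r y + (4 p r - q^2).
h(y) = y^3 - 5*y^2 + 44*y - 245

Identify coefficients: p = 5, q = 5, r = -11.
Plug into h(y) = y^3 - p y^2 - 4 r y + (4 p r - q^2):
  h(y) = y^3 - (5) y^2 - 4*(-11) y + (4*(5)*(-11) - (5)^2)
       = y^3 + (-5) y^2 + (44) y + (-245).
Simplifying: h(y) = y^3 - 5*y^2 + 44*y - 245.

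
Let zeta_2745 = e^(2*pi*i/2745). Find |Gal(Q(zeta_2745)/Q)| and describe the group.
|Gal(Q(zeta_2745)/Q)| = phi(2745) = 1440; group ≅ (Z/2745Z)^* ≅ Z/4Z × Z/6Z × Z/60Z

The n-th cyclotomic polynomial Φ_2745(x) is the minimal polynomial of zeta_2745 over Q and has degree phi(2745) = 1440. So Q(zeta_2745) is a degree-1440 Galois extension with Galois group (Z/2745Z)^*. By CRT, (Z/2745Z)^* ≅ (Z/9Z)^* × (Z/5Z)^* × (Z/61Z)^*. Each prime-power unit group is (Z/9Z)^* ≅ Z/6Z; (Z/5Z)^* ≅ Z/4Z; (Z/61Z)^* ≅ Z/60Z. Hence Gal(Q(zeta_2745)/Q) ≅ Z/4Z × Z/6Z × Z/60Z.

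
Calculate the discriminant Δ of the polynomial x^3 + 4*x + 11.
Δ = -3523

For a depressed cubic x^3 + p x + q the discriminant is Δ = -4 p^3 - 27 q^2 = -4*(4)^3 - 27*(11)^2 = -256 - 3267 = -3523.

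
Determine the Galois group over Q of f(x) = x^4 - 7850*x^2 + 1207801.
Gal(K/Q) = Z/2Z (cyclic of order 2)

f factors as (x^2 - 157)(x^2 - 7693), so the splitting field is K = Q(sqrt(157), sqrt(7693)). The squarefree part of 157 is 157 and the squarefree part of 7693 is also 157, so sqrt(157) and sqrt(7693) are both rational multiples of sqrt(157). Hence Q(sqrt(157)) = Q(sqrt(7693)) = Q(sqrt(157)), and the splitting field collapses to a single degree-2 extension with Galois group Z/2Z.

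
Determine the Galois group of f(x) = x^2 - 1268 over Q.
Gal(K/Q) = Z/2Z (cyclic of order 2)

x^2 - 1268 is irreducible over Q since 1268 is not a rational square. The splitting field Q(sqrt(1268)) has degree 2 over Q, and its unique nontrivial automorphism is sqrt(1268) ↦ -sqrt(1268). Hence Gal(Q(sqrt(1268))/Q) = Z/2Z.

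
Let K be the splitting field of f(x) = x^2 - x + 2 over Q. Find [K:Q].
[K:Q] = 2

The discriminant of x^2 + (-1)*x + (2) is b^2 - 4c = 1 - (8) = -7. Since -7 is not a perfect square in Q, the polynomial is irreducible over Q. Its two roots generate a degree-2 extension, so [K:Q] = 2.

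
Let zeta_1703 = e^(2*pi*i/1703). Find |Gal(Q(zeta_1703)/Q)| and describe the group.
|Gal(Q(zeta_1703)/Q)| = phi(1703) = 1560; group ≅ (Z/1703Z)^* ≅ Z/12Z × Z/130Z

The n-th cyclotomic polynomial Φ_1703(x) is the minimal polynomial of zeta_1703 over Q and has degree phi(1703) = 1560. So Q(zeta_1703) is a degree-1560 Galois extension with Galois group (Z/1703Z)^*. By CRT, (Z/1703Z)^* ≅ (Z/13Z)^* × (Z/131Z)^*. Each prime-power unit group is (Z/13Z)^* ≅ Z/12Z; (Z/131Z)^* ≅ Z/130Z. Hence Gal(Q(zeta_1703)/Q) ≅ Z/12Z × Z/130Z.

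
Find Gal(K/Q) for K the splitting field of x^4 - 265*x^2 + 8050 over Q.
Gal(K/Q) = V_4 (Klein four-group, Z/2Z × Z/2Z)

f factors as (x^2 - 35)(x^2 - 230), so the splitting field is K = Q(sqrt(35), sqrt(230)). The elements 35, 230, 8050 are all non-squares in Q, so sqrt(35) and sqrt(230) generate independent quadratic extensions. Thus [K:Q] = 4 and Gal(K/Q) is generated by the two order-2 automorphisms sqrt(35) ↦ -sqrt(35) and sqrt(230) ↦ -sqrt(230), giving V_4.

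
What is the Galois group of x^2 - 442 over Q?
Gal(K/Q) = Z/2Z (cyclic of order 2)

x^2 - 442 is irreducible over Q since 442 is not a rational square. The splitting field Q(sqrt(442)) has degree 2 over Q, and its unique nontrivial automorphism is sqrt(442) ↦ -sqrt(442). Hence Gal(Q(sqrt(442))/Q) = Z/2Z.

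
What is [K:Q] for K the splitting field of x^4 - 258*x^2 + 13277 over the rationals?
[K:Q] = 4

f factors as (x^2 - 187)(x^2 - 71); the splitting field is K = Q(sqrt(187), sqrt(71)). Since 187, 71, and 13277 are all non-squares in Q, the three subfields Q(sqrt(187)), Q(sqrt(71)), Q(sqrt(13277)) are distinct degree-2 extensions, so [K:Q] = 4 (Klein four Galois group).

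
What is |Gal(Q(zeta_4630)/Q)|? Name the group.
|Gal(Q(zeta_4630)/Q)| = phi(4630) = 1848; group ≅ (Z/4630Z)^* ≅ Z/4Z × Z/462Z

The n-th cyclotomic polynomial Φ_4630(x) is the minimal polynomial of zeta_4630 over Q and has degree phi(4630) = 1848. So Q(zeta_4630) is a degree-1848 Galois extension with Galois group (Z/4630Z)^*. By CRT, (Z/4630Z)^* ≅ (Z/2Z)^* × (Z/5Z)^* × (Z/463Z)^*. Each prime-power unit group is (Z/2Z)^* ≅ trivial group (order 1); (Z/5Z)^* ≅ Z/4Z; (Z/463Z)^* ≅ Z/462Z. Hence Gal(Q(zeta_4630)/Q) ≅ Z/4Z × Z/462Z.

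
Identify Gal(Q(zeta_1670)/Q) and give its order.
|Gal(Q(zeta_1670)/Q)| = phi(1670) = 664; group ≅ (Z/1670Z)^* ≅ Z/4Z × Z/166Z

The n-th cyclotomic polynomial Φ_1670(x) is the minimal polynomial of zeta_1670 over Q and has degree phi(1670) = 664. So Q(zeta_1670) is a degree-664 Galois extension with Galois group (Z/1670Z)^*. By CRT, (Z/1670Z)^* ≅ (Z/2Z)^* × (Z/5Z)^* × (Z/167Z)^*. Each prime-power unit group is (Z/2Z)^* ≅ trivial group (order 1); (Z/5Z)^* ≅ Z/4Z; (Z/167Z)^* ≅ Z/166Z. Hence Gal(Q(zeta_1670)/Q) ≅ Z/4Z × Z/166Z.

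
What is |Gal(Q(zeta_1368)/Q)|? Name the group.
|Gal(Q(zeta_1368)/Q)| = phi(1368) = 432; group ≅ (Z/1368Z)^* ≅ Z/2Z × Z/2Z × Z/6Z × Z/18Z

The n-th cyclotomic polynomial Φ_1368(x) is the minimal polynomial of zeta_1368 over Q and has degree phi(1368) = 432. So Q(zeta_1368) is a degree-432 Galois extension with Galois group (Z/1368Z)^*. By CRT, (Z/1368Z)^* ≅ (Z/8Z)^* × (Z/9Z)^* × (Z/19Z)^*. Each prime-power unit group is (Z/8Z)^* ≅ Z/2Z × Z/2Z; (Z/9Z)^* ≅ Z/6Z; (Z/19Z)^* ≅ Z/18Z. Hence Gal(Q(zeta_1368)/Q) ≅ Z/2Z × Z/2Z × Z/6Z × Z/18Z.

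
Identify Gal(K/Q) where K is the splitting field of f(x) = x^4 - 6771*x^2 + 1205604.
Gal(K/Q) = Z/2Z (cyclic of order 2)

f factors as (x^2 - 6588)(x^2 - 183), so the splitting field is K = Q(sqrt(6588), sqrt(183)). The squarefree part of 6588 is 183 and the squarefree part of 183 is also 183, so sqrt(6588) and sqrt(183) are both rational multiples of sqrt(183). Hence Q(sqrt(6588)) = Q(sqrt(183)) = Q(sqrt(183)), and the splitting field collapses to a single degree-2 extension with Galois group Z/2Z.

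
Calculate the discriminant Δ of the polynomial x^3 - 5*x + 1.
Δ = 473

For a depressed cubic x^3 + p x + q the discriminant is Δ = -4 p^3 - 27 q^2 = -4*(-5)^3 - 27*(1)^2 = 500 - 27 = 473.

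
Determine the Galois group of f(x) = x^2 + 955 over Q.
Gal(K/Q) = Z/2Z (cyclic of order 2)

x^2 + 955 is irreducible over Q since -955 is not a rational square. The splitting field Q(sqrt(-955)) has degree 2 over Q, and its unique nontrivial automorphism is sqrt(-955) ↦ -sqrt(-955). Hence Gal(Q(sqrt(-955))/Q) = Z/2Z.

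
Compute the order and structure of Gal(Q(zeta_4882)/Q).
|Gal(Q(zeta_4882)/Q)| = phi(4882) = 2440; group ≅ (Z/4882Z)^* ≅ Z/2440Z

The n-th cyclotomic polynomial Φ_4882(x) is the minimal polynomial of zeta_4882 over Q and has degree phi(4882) = 2440. So Q(zeta_4882) is a degree-2440 Galois extension with Galois group (Z/4882Z)^*. By CRT, (Z/4882Z)^* ≅ (Z/2Z)^* × (Z/2441Z)^*. Each prime-power unit group is (Z/2Z)^* ≅ trivial group (order 1); (Z/2441Z)^* ≅ Z/2440Z. Hence Gal(Q(zeta_4882)/Q) ≅ Z/2440Z.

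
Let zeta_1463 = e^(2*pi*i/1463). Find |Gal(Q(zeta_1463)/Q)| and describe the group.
|Gal(Q(zeta_1463)/Q)| = phi(1463) = 1080; group ≅ (Z/1463Z)^* ≅ Z/6Z × Z/10Z × Z/18Z

The n-th cyclotomic polynomial Φ_1463(x) is the minimal polynomial of zeta_1463 over Q and has degree phi(1463) = 1080. So Q(zeta_1463) is a degree-1080 Galois extension with Galois group (Z/1463Z)^*. By CRT, (Z/1463Z)^* ≅ (Z/7Z)^* × (Z/11Z)^* × (Z/19Z)^*. Each prime-power unit group is (Z/7Z)^* ≅ Z/6Z; (Z/11Z)^* ≅ Z/10Z; (Z/19Z)^* ≅ Z/18Z. Hence Gal(Q(zeta_1463)/Q) ≅ Z/6Z × Z/10Z × Z/18Z.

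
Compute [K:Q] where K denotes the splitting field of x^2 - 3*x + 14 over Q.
[K:Q] = 2

The discriminant of x^2 + (-3)*x + (14) is b^2 - 4c = 9 - (56) = -47. Since -47 is not a perfect square in Q, the polynomial is irreducible over Q. Its two roots generate a degree-2 extension, so [K:Q] = 2.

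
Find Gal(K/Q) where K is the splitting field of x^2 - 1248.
Gal(K/Q) = Z/2Z (cyclic of order 2)

x^2 - 1248 is irreducible over Q since 1248 is not a rational square. The splitting field Q(sqrt(1248)) has degree 2 over Q, and its unique nontrivial automorphism is sqrt(1248) ↦ -sqrt(1248). Hence Gal(Q(sqrt(1248))/Q) = Z/2Z.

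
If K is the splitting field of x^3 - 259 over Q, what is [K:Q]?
[K:Q] = 6

x^3 - 259 has one real root r = 259^(1/3) and two complex roots r*zeta_3, r*zeta_3^2 where zeta_3 = e^(2*pi*i/3). The splitting field is Q(r, zeta_3). [Q(r):Q] = 3 and [Q(zeta_3):Q] = 2 with gcd = 1, so [Q(r, zeta_3):Q] = 3 * 2 = 6.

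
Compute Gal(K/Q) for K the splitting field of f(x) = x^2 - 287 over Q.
Gal(K/Q) = Z/2Z (cyclic of order 2)

x^2 - 287 is irreducible over Q since 287 is not a rational square. The splitting field Q(sqrt(287)) has degree 2 over Q, and its unique nontrivial automorphism is sqrt(287) ↦ -sqrt(287). Hence Gal(Q(sqrt(287))/Q) = Z/2Z.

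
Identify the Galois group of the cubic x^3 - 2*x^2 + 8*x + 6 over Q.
Gal(K/Q) = S_3 (symmetric group of order 6)

Compute the discriminant of x^3 + (-2)*x^2 + (8)*x + (6): Δ = -4300. Since Δ is not a rational square, the Galois group is not contained in A_3; it must be the full S_3 (irreducibility of the cubic rules out anything smaller).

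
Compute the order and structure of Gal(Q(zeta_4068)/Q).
|Gal(Q(zeta_4068)/Q)| = phi(4068) = 1344; group ≅ (Z/4068Z)^* ≅ Z/2Z × Z/6Z × Z/112Z

The n-th cyclotomic polynomial Φ_4068(x) is the minimal polynomial of zeta_4068 over Q and has degree phi(4068) = 1344. So Q(zeta_4068) is a degree-1344 Galois extension with Galois group (Z/4068Z)^*. By CRT, (Z/4068Z)^* ≅ (Z/4Z)^* × (Z/9Z)^* × (Z/113Z)^*. Each prime-power unit group is (Z/4Z)^* ≅ Z/2Z; (Z/9Z)^* ≅ Z/6Z; (Z/113Z)^* ≅ Z/112Z. Hence Gal(Q(zeta_4068)/Q) ≅ Z/2Z × Z/6Z × Z/112Z.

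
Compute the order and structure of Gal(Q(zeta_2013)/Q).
|Gal(Q(zeta_2013)/Q)| = phi(2013) = 1200; group ≅ (Z/2013Z)^* ≅ Z/2Z × Z/10Z × Z/60Z

The n-th cyclotomic polynomial Φ_2013(x) is the minimal polynomial of zeta_2013 over Q and has degree phi(2013) = 1200. So Q(zeta_2013) is a degree-1200 Galois extension with Galois group (Z/2013Z)^*. By CRT, (Z/2013Z)^* ≅ (Z/3Z)^* × (Z/11Z)^* × (Z/61Z)^*. Each prime-power unit group is (Z/3Z)^* ≅ Z/2Z; (Z/11Z)^* ≅ Z/10Z; (Z/61Z)^* ≅ Z/60Z. Hence Gal(Q(zeta_2013)/Q) ≅ Z/2Z × Z/10Z × Z/60Z.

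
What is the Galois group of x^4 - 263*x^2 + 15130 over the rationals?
Gal(K/Q) = V_4 (Klein four-group, Z/2Z × Z/2Z)

f factors as (x^2 - 85)(x^2 - 178), so the splitting field is K = Q(sqrt(85), sqrt(178)). The elements 85, 178, 15130 are all non-squares in Q, so sqrt(85) and sqrt(178) generate independent quadratic extensions. Thus [K:Q] = 4 and Gal(K/Q) is generated by the two order-2 automorphisms sqrt(85) ↦ -sqrt(85) and sqrt(178) ↦ -sqrt(178), giving V_4.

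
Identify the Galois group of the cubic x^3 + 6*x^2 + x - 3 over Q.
Gal(K/Q) = S_3 (symmetric group of order 6)

Compute the discriminant of x^3 + (6)*x^2 + (1)*x + (-3): Δ = 2057. Since Δ is not a rational square, the Galois group is not contained in A_3; it must be the full S_3 (irreducibility of the cubic rules out anything smaller).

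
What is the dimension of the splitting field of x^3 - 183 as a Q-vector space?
[K:Q] = 6

x^3 - 183 has one real root r = 183^(1/3) and two complex roots r*zeta_3, r*zeta_3^2 where zeta_3 = e^(2*pi*i/3). The splitting field is Q(r, zeta_3). [Q(r):Q] = 3 and [Q(zeta_3):Q] = 2 with gcd = 1, so [Q(r, zeta_3):Q] = 3 * 2 = 6.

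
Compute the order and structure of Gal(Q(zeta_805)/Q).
|Gal(Q(zeta_805)/Q)| = phi(805) = 528; group ≅ (Z/805Z)^* ≅ Z/4Z × Z/6Z × Z/22Z

The n-th cyclotomic polynomial Φ_805(x) is the minimal polynomial of zeta_805 over Q and has degree phi(805) = 528. So Q(zeta_805) is a degree-528 Galois extension with Galois group (Z/805Z)^*. By CRT, (Z/805Z)^* ≅ (Z/5Z)^* × (Z/7Z)^* × (Z/23Z)^*. Each prime-power unit group is (Z/5Z)^* ≅ Z/4Z; (Z/7Z)^* ≅ Z/6Z; (Z/23Z)^* ≅ Z/22Z. Hence Gal(Q(zeta_805)/Q) ≅ Z/4Z × Z/6Z × Z/22Z.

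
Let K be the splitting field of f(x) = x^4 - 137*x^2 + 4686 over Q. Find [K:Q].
[K:Q] = 4

f factors as (x^2 - 71)(x^2 - 66); the splitting field is K = Q(sqrt(71), sqrt(66)). Since 71, 66, and 4686 are all non-squares in Q, the three subfields Q(sqrt(71)), Q(sqrt(66)), Q(sqrt(4686)) are distinct degree-2 extensions, so [K:Q] = 4 (Klein four Galois group).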